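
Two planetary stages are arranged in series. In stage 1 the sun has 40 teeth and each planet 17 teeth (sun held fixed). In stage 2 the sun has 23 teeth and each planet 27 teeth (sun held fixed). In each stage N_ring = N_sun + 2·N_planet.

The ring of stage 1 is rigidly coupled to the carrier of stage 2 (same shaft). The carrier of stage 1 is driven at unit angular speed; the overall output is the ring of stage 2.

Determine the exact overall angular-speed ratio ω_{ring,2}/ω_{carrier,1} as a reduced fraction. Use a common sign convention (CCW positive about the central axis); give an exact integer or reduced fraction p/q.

Stage 1: N_ring = 40 + 2·17 = 74
Stage 1: 40(ω_s−ω_c) = −74(ω_r−ω_c),  ω_s=0, ω_c=1
Stage 1: ω_r = 1 − (40/74)(0−1) = 57/37
  ⇒ ω_r¹/ω_c¹ = 57/37
Stage 2: N_ring = 23 + 2·27 = 77
Stage 2: 23(ω_s−ω_c) = −77(ω_r−ω_c),  ω_s=0, ω_c=1
Stage 2: ω_r = 1 − (23/77)(0−1) = 100/77
  ⇒ ω_r²/ω_c² = 100/77
Coupling ω_c² = ω_r¹ ⇒ overall = 57/37 × 100/77 = 5700/2849

5700/2849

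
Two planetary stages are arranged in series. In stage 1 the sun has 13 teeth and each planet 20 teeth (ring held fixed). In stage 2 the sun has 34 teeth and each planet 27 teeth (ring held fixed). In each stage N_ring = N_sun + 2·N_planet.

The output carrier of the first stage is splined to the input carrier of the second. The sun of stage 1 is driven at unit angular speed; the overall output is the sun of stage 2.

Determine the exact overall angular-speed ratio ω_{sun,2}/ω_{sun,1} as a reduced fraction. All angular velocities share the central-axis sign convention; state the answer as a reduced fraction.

Stage 1: N_ring = 13 + 2·20 = 53
Stage 1: 13(ω_s−ω_c) = −53(ω_r−ω_c),  ω_r=0, ω_s=1
Stage 1: 13(1−ω_c) = −53(0−ω_c)  ⇒  66ω_c = 13  ⇒  ω_c = 13/66
  ⇒ ω_c¹/ω_s¹ = 13/66
Stage 2: N_ring = 34 + 2·27 = 88
Stage 2: 34(ω_s−ω_c) = −88(ω_r−ω_c),  ω_r=0, ω_c=1
Stage 2: ω_s = 1 − (88/34)(0−1) = 61/17
  ⇒ ω_s²/ω_c² = 61/17
Coupling ω_c² = ω_c¹ ⇒ overall = 13/66 × 61/17 = 793/1122

793/1122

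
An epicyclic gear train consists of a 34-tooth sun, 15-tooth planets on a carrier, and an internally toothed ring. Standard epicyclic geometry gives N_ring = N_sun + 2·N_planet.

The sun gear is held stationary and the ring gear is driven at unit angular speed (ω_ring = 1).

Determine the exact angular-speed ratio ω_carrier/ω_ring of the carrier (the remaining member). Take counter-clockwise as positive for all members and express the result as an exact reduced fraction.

N_ring = 34 + 2·15 = 64
34(ω_s−ω_c) = −64(ω_r−ω_c),  ω_s=0, ω_r=1
34(0−ω_c) = −64(1−ω_c)  ⇒  98ω_c = 64  ⇒  ω_c = 32/49
ω_c/ω_r = 32/49

32/49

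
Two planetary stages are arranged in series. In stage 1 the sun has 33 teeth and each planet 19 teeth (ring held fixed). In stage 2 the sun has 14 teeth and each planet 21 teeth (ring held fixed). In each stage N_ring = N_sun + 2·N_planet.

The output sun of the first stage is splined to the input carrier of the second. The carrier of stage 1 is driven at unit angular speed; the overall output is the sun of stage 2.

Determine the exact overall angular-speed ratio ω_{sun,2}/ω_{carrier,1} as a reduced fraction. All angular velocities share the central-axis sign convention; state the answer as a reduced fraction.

520/33

Stage 1: N_ring = 33 + 2·19 = 71
Stage 1: 33(ω_s−ω_c) = −71(ω_r−ω_c),  ω_r=0, ω_c=1
Stage 1: ω_s = 1 − (71/33)(0−1) = 104/33
  ⇒ ω_s¹/ω_c¹ = 104/33
Stage 2: N_ring = 14 + 2·21 = 56
Stage 2: 14(ω_s−ω_c) = −56(ω_r−ω_c),  ω_r=0, ω_c=1
Stage 2: ω_s = 1 − (56/14)(0−1) = 5
  ⇒ ω_s²/ω_c² = 5
Coupling ω_c² = ω_s¹ ⇒ overall = 104/33 × 5 = 520/33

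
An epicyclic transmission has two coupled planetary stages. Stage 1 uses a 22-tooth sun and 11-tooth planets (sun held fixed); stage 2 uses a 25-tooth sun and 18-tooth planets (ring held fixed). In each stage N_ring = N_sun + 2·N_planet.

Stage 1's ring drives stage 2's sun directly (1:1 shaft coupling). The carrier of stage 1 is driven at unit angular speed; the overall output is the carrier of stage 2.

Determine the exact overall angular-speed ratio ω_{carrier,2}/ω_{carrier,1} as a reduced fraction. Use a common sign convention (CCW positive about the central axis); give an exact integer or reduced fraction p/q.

Stage 1: N_ring = 22 + 2·11 = 44
Stage 1: 22(ω_s−ω_c) = −44(ω_r−ω_c),  ω_s=0, ω_c=1
Stage 1: ω_r = 1 − (22/44)(0−1) = 3/2
  ⇒ ω_r¹/ω_c¹ = 3/2
Stage 2: N_ring = 25 + 2·18 = 61
Stage 2: 25(ω_s−ω_c) = −61(ω_r−ω_c),  ω_r=0, ω_s=1
Stage 2: 25(1−ω_c) = −61(0−ω_c)  ⇒  86ω_c = 25  ⇒  ω_c = 25/86
  ⇒ ω_c²/ω_s² = 25/86
Coupling ω_s² = ω_r¹ ⇒ overall = 3/2 × 25/86 = 75/172

75/172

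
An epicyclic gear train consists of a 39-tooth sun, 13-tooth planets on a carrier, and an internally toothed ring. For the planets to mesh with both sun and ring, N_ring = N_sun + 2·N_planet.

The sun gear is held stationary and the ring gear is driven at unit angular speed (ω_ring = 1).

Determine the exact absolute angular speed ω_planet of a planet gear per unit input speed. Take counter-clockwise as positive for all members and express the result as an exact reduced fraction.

N_ring = 39 + 2·13 = 65
39(ω_s−ω_c) = −65(ω_r−ω_c),  ω_s=0, ω_r=1
39(0−ω_c) = −65(1−ω_c)  ⇒  104ω_c = 65  ⇒  ω_c = 5/8
sun–planet: 39·(0−5/8) = −13·(ω_p−ω_c)  ⇒  ω_p−ω_c = −(39/13)·(-5/8) = 15/8
ω_p = 5/8 + 15/8 = 5/2

5/2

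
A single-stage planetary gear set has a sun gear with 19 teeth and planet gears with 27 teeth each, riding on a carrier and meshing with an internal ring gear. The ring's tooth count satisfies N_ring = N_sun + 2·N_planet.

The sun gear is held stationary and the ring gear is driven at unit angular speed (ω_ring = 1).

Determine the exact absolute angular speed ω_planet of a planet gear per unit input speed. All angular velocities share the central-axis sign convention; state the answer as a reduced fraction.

N_ring = 19 + 2·27 = 73
19(ω_s−ω_c) = −73(ω_r−ω_c),  ω_s=0, ω_r=1
19(0−ω_c) = −73(1−ω_c)  ⇒  92ω_c = 73  ⇒  ω_c = 73/92
sun–planet: 19·(0−73/92) = −27·(ω_p−ω_c)  ⇒  ω_p−ω_c = −(19/27)·(-73/92) = 1387/2484
ω_p = 73/92 + 1387/2484 = 73/54

73/54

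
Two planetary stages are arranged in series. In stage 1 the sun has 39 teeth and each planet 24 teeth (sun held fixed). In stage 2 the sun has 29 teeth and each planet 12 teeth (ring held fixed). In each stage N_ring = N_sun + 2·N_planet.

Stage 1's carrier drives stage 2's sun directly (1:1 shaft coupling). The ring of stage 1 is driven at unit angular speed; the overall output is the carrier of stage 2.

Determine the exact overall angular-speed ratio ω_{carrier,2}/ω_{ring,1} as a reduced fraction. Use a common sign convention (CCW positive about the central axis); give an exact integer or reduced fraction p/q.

Stage 1: N_ring = 39 + 2·24 = 87
Stage 1: 39(ω_s−ω_c) = −87(ω_r−ω_c),  ω_s=0, ω_r=1
Stage 1: 39(0−ω_c) = −87(1−ω_c)  ⇒  126ω_c = 87  ⇒  ω_c = 29/42
  ⇒ ω_c¹/ω_r¹ = 29/42
Stage 2: N_ring = 29 + 2·12 = 53
Stage 2: 29(ω_s−ω_c) = −53(ω_r−ω_c),  ω_r=0, ω_s=1
Stage 2: 29(1−ω_c) = −53(0−ω_c)  ⇒  82ω_c = 29  ⇒  ω_c = 29/82
  ⇒ ω_c²/ω_s² = 29/82
Coupling ω_s² = ω_c¹ ⇒ overall = 29/42 × 29/82 = 841/3444

841/3444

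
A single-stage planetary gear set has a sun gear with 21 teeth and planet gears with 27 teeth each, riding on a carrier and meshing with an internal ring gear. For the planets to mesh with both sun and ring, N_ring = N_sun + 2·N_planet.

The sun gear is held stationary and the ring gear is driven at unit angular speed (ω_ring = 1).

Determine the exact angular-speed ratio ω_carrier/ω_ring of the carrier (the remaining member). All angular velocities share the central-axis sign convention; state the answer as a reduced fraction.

N_ring = 21 + 2·27 = 75
21(ω_s−ω_c) = −75(ω_r−ω_c),  ω_s=0, ω_r=1
21(0−ω_c) = −75(1−ω_c)  ⇒  96ω_c = 75  ⇒  ω_c = 25/32
ω_c/ω_r = 25/32

25/32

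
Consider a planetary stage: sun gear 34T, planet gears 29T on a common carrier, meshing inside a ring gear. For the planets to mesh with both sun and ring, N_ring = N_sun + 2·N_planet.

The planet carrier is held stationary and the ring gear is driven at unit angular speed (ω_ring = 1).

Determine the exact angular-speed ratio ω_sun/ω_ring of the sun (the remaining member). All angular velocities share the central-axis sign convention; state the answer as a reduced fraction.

N_ring = 34 + 2·29 = 92
34(ω_s−ω_c) = −92(ω_r−ω_c),  ω_c=0, ω_r=1
ω_s = 0 − (92/34)(1−0) = -46/17
ω_s/ω_r = -46/17

-46/17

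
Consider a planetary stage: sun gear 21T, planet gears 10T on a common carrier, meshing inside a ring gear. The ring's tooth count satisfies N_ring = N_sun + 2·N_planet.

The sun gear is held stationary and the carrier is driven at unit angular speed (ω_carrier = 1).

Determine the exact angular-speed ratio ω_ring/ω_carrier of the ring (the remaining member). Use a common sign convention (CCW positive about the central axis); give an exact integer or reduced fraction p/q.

N_ring = 21 + 2·10 = 41
21(ω_s−ω_c) = −41(ω_r−ω_c),  ω_s=0, ω_c=1
ω_r = 1 − (21/41)(0−1) = 62/41
ω_r/ω_c = 62/41

62/41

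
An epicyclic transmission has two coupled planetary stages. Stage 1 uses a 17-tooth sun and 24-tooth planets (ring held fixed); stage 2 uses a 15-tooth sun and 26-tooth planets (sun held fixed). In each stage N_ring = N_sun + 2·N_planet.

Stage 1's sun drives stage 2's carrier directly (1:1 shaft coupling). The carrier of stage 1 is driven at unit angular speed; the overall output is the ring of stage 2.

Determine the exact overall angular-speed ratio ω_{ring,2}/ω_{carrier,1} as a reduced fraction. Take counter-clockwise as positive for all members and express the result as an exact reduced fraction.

6724/1139

Stage 1: N_ring = 17 + 2·24 = 65
Stage 1: 17(ω_s−ω_c) = −65(ω_r−ω_c),  ω_r=0, ω_c=1
Stage 1: ω_s = 1 − (65/17)(0−1) = 82/17
  ⇒ ω_s¹/ω_c¹ = 82/17
Stage 2: N_ring = 15 + 2·26 = 67
Stage 2: 15(ω_s−ω_c) = −67(ω_r−ω_c),  ω_s=0, ω_c=1
Stage 2: ω_r = 1 − (15/67)(0−1) = 82/67
  ⇒ ω_r²/ω_c² = 82/67
Coupling ω_c² = ω_s¹ ⇒ overall = 82/17 × 82/67 = 6724/1139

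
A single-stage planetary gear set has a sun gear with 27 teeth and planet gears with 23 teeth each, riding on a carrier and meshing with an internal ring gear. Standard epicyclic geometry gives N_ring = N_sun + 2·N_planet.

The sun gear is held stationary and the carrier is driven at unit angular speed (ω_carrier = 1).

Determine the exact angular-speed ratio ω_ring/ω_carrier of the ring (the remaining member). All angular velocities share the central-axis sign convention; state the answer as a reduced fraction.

N_ring = 27 + 2·23 = 73
27(ω_s−ω_c) = −73(ω_r−ω_c),  ω_s=0, ω_c=1
ω_r = 1 − (27/73)(0−1) = 100/73
ω_r/ω_c = 100/73

100/73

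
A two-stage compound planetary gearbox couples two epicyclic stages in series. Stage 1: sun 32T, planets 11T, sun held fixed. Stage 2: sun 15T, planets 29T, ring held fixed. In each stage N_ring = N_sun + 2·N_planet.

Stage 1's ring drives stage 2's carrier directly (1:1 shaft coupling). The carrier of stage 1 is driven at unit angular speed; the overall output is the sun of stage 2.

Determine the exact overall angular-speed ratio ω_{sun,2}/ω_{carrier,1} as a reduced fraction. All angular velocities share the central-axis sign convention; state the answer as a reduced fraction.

Stage 1: N_ring = 32 + 2·11 = 54
Stage 1: 32(ω_s−ω_c) = −54(ω_r−ω_c),  ω_s=0, ω_c=1
Stage 1: ω_r = 1 − (32/54)(0−1) = 43/27
  ⇒ ω_r¹/ω_c¹ = 43/27
Stage 2: N_ring = 15 + 2·29 = 73
Stage 2: 15(ω_s−ω_c) = −73(ω_r−ω_c),  ω_r=0, ω_c=1
Stage 2: ω_s = 1 − (73/15)(0−1) = 88/15
  ⇒ ω_s²/ω_c² = 88/15
Coupling ω_c² = ω_r¹ ⇒ overall = 43/27 × 88/15 = 3784/405

3784/405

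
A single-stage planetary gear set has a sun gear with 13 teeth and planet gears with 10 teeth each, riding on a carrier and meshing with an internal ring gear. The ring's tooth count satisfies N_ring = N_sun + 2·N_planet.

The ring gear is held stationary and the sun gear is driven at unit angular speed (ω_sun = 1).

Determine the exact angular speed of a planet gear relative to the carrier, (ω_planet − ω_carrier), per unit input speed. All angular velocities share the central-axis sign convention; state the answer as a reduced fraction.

N_ring = 13 + 2·10 = 33
13(ω_s−ω_c) = −33(ω_r−ω_c),  ω_r=0, ω_s=1
13(1−ω_c) = −33(0−ω_c)  ⇒  46ω_c = 13  ⇒  ω_c = 13/46
sun–planet: 13·(1−13/46) = −10·(ω_p−ω_c)  ⇒  ω_p−ω_c = −(13/10)·(33/46) = -429/460

-429/460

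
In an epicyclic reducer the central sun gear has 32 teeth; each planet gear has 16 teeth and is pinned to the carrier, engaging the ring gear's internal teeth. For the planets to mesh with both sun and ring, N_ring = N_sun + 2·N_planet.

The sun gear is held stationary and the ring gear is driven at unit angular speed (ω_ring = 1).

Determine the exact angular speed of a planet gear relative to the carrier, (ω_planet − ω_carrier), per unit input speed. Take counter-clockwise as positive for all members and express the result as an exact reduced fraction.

N_ring = 32 + 2·16 = 64
32(ω_s−ω_c) = −64(ω_r−ω_c),  ω_s=0, ω_r=1
32(0−ω_c) = −64(1−ω_c)  ⇒  96ω_c = 64  ⇒  ω_c = 2/3
sun–planet: 32·(0−2/3) = −16·(ω_p−ω_c)  ⇒  ω_p−ω_c = −(32/16)·(-2/3) = 4/3

4/3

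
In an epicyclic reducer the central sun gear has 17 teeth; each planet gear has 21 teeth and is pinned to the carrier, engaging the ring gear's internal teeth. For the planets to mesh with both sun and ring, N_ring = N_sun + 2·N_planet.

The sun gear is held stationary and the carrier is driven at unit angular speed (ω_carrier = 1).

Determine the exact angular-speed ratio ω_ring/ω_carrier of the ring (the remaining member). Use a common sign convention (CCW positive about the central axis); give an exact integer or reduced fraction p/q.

N_ring = 17 + 2·21 = 59
17(ω_s−ω_c) = −59(ω_r−ω_c),  ω_s=0, ω_c=1
ω_r = 1 − (17/59)(0−1) = 76/59
ω_r/ω_c = 76/59

76/59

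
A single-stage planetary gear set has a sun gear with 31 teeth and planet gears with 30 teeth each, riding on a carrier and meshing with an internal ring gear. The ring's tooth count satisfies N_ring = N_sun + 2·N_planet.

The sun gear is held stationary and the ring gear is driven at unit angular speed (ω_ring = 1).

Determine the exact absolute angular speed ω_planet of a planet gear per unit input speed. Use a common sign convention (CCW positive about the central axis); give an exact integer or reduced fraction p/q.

91/60

N_ring = 31 + 2·30 = 91
31(ω_s−ω_c) = −91(ω_r−ω_c),  ω_s=0, ω_r=1
31(0−ω_c) = −91(1−ω_c)  ⇒  122ω_c = 91  ⇒  ω_c = 91/122
sun–planet: 31·(0−91/122) = −30·(ω_p−ω_c)  ⇒  ω_p−ω_c = −(31/30)·(-91/122) = 2821/3660
ω_p = 91/122 + 2821/3660 = 91/60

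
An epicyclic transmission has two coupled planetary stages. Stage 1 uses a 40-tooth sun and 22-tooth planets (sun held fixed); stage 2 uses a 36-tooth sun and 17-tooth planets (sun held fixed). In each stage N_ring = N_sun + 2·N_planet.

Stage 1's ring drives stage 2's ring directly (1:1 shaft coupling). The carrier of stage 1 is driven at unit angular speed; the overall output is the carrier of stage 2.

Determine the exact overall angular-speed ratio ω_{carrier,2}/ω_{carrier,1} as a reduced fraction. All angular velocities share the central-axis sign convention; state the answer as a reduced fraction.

Stage 1: N_ring = 40 + 2·22 = 84
Stage 1: 40(ω_s−ω_c) = −84(ω_r−ω_c),  ω_s=0, ω_c=1
Stage 1: ω_r = 1 − (40/84)(0−1) = 31/21
  ⇒ ω_r¹/ω_c¹ = 31/21
Stage 2: N_ring = 36 + 2·17 = 70
Stage 2: 36(ω_s−ω_c) = −70(ω_r−ω_c),  ω_s=0, ω_r=1
Stage 2: 36(0−ω_c) = −70(1−ω_c)  ⇒  106ω_c = 70  ⇒  ω_c = 35/53
  ⇒ ω_c²/ω_r² = 35/53
Coupling ω_r² = ω_r¹ ⇒ overall = 31/21 × 35/53 = 155/159

155/159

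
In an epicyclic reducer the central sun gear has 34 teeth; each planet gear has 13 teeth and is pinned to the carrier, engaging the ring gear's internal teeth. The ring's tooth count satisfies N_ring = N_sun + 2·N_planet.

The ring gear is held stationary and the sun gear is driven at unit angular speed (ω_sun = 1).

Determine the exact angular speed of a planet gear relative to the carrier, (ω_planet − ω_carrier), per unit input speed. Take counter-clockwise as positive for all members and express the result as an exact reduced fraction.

-1020/611

N_ring = 34 + 2·13 = 60
34(ω_s−ω_c) = −60(ω_r−ω_c),  ω_r=0, ω_s=1
34(1−ω_c) = −60(0−ω_c)  ⇒  94ω_c = 34  ⇒  ω_c = 17/47
sun–planet: 34·(1−17/47) = −13·(ω_p−ω_c)  ⇒  ω_p−ω_c = −(34/13)·(30/47) = -1020/611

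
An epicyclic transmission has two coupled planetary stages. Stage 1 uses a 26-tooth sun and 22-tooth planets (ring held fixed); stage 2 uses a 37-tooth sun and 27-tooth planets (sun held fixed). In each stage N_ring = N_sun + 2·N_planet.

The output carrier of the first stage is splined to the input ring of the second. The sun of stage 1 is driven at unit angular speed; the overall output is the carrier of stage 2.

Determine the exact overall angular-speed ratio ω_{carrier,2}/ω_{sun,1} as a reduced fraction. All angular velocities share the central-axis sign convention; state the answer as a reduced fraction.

1183/6144

Stage 1: N_ring = 26 + 2·22 = 70
Stage 1: 26(ω_s−ω_c) = −70(ω_r−ω_c),  ω_r=0, ω_s=1
Stage 1: 26(1−ω_c) = −70(0−ω_c)  ⇒  96ω_c = 26  ⇒  ω_c = 13/48
  ⇒ ω_c¹/ω_s¹ = 13/48
Stage 2: N_ring = 37 + 2·27 = 91
Stage 2: 37(ω_s−ω_c) = −91(ω_r−ω_c),  ω_s=0, ω_r=1
Stage 2: 37(0−ω_c) = −91(1−ω_c)  ⇒  128ω_c = 91  ⇒  ω_c = 91/128
  ⇒ ω_c²/ω_r² = 91/128
Coupling ω_r² = ω_c¹ ⇒ overall = 13/48 × 91/128 = 1183/6144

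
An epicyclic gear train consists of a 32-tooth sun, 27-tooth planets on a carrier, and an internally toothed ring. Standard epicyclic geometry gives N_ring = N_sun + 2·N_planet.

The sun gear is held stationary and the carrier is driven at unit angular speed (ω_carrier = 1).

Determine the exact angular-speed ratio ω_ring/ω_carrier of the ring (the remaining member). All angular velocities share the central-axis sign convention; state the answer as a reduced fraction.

59/43

N_ring = 32 + 2·27 = 86
32(ω_s−ω_c) = −86(ω_r−ω_c),  ω_s=0, ω_c=1
ω_r = 1 − (32/86)(0−1) = 59/43
ω_r/ω_c = 59/43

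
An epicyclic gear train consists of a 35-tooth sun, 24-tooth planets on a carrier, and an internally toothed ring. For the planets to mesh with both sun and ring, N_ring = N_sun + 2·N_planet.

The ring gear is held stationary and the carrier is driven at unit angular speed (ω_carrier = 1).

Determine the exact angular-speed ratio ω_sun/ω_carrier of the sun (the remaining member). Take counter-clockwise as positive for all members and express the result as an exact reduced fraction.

118/35

N_ring = 35 + 2·24 = 83
35(ω_s−ω_c) = −83(ω_r−ω_c),  ω_r=0, ω_c=1
ω_s = 1 − (83/35)(0−1) = 118/35
ω_s/ω_c = 118/35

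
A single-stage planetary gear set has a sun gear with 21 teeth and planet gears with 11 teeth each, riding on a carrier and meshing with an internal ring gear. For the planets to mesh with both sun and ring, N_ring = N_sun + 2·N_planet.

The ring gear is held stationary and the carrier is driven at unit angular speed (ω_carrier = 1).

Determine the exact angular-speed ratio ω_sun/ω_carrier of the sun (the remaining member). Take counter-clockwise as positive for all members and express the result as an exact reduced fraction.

N_ring = 21 + 2·11 = 43
21(ω_s−ω_c) = −43(ω_r−ω_c),  ω_r=0, ω_c=1
ω_s = 1 − (43/21)(0−1) = 64/21
ω_s/ω_c = 64/21

64/21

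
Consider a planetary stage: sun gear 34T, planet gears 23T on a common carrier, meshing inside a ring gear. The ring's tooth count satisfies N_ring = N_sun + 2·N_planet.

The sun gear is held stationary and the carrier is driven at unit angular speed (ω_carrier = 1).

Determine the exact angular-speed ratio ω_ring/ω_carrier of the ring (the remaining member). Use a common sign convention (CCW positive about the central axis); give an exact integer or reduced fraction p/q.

57/40

N_ring = 34 + 2·23 = 80
34(ω_s−ω_c) = −80(ω_r−ω_c),  ω_s=0, ω_c=1
ω_r = 1 − (34/80)(0−1) = 57/40
ω_r/ω_c = 57/40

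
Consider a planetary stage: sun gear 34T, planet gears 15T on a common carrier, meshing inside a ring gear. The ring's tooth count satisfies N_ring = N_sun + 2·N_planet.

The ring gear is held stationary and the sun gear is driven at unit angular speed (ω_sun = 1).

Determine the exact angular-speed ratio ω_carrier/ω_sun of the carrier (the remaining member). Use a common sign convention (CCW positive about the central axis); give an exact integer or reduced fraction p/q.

N_ring = 34 + 2·15 = 64
34(ω_s−ω_c) = −64(ω_r−ω_c),  ω_r=0, ω_s=1
34(1−ω_c) = −64(0−ω_c)  ⇒  98ω_c = 34  ⇒  ω_c = 17/49
ω_c/ω_s = 17/49

17/49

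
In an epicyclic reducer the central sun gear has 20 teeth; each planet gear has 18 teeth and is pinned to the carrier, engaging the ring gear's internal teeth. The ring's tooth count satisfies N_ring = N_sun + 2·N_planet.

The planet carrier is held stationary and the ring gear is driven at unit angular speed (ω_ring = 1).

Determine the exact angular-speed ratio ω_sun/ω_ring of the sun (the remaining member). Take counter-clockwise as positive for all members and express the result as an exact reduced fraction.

N_ring = 20 + 2·18 = 56
20(ω_s−ω_c) = −56(ω_r−ω_c),  ω_c=0, ω_r=1
ω_s = 0 − (56/20)(1−0) = -14/5
ω_s/ω_r = -14/5

-14/5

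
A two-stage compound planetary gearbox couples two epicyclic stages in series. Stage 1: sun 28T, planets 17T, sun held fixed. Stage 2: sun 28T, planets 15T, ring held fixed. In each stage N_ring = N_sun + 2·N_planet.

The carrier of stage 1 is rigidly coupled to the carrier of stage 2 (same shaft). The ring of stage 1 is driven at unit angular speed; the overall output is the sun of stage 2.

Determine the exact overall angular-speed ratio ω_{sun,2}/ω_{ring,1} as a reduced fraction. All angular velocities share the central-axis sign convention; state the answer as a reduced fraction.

1333/630

Stage 1: N_ring = 28 + 2·17 = 62
Stage 1: 28(ω_s−ω_c) = −62(ω_r−ω_c),  ω_s=0, ω_r=1
Stage 1: 28(0−ω_c) = −62(1−ω_c)  ⇒  90ω_c = 62  ⇒  ω_c = 31/45
  ⇒ ω_c¹/ω_r¹ = 31/45
Stage 2: N_ring = 28 + 2·15 = 58
Stage 2: 28(ω_s−ω_c) = −58(ω_r−ω_c),  ω_r=0, ω_c=1
Stage 2: ω_s = 1 − (58/28)(0−1) = 43/14
  ⇒ ω_s²/ω_c² = 43/14
Coupling ω_c² = ω_c¹ ⇒ overall = 31/45 × 43/14 = 1333/630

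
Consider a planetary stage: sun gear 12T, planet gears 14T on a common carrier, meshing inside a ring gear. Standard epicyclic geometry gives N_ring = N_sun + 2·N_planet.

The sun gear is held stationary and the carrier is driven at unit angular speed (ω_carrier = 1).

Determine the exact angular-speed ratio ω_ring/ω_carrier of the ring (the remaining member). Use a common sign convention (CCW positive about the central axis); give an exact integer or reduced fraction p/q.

13/10

N_ring = 12 + 2·14 = 40
12(ω_s−ω_c) = −40(ω_r−ω_c),  ω_s=0, ω_c=1
ω_r = 1 − (12/40)(0−1) = 13/10
ω_r/ω_c = 13/10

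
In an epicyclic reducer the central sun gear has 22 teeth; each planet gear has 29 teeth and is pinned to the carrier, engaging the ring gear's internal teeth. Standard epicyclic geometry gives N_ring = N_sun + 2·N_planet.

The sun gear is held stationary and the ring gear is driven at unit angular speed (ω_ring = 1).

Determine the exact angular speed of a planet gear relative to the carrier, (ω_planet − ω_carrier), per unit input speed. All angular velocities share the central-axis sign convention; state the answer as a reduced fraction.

N_ring = 22 + 2·29 = 80
22(ω_s−ω_c) = −80(ω_r−ω_c),  ω_s=0, ω_r=1
22(0−ω_c) = −80(1−ω_c)  ⇒  102ω_c = 80  ⇒  ω_c = 40/51
sun–planet: 22·(0−40/51) = −29·(ω_p−ω_c)  ⇒  ω_p−ω_c = −(22/29)·(-40/51) = 880/1479

880/1479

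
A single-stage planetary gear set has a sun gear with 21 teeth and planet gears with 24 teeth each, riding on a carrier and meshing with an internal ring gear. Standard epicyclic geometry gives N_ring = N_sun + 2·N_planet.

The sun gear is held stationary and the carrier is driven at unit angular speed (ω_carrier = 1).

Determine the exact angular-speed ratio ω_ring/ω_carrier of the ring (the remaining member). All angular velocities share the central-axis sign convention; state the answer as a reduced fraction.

30/23

N_ring = 21 + 2·24 = 69
21(ω_s−ω_c) = −69(ω_r−ω_c),  ω_s=0, ω_c=1
ω_r = 1 − (21/69)(0−1) = 30/23
ω_r/ω_c = 30/23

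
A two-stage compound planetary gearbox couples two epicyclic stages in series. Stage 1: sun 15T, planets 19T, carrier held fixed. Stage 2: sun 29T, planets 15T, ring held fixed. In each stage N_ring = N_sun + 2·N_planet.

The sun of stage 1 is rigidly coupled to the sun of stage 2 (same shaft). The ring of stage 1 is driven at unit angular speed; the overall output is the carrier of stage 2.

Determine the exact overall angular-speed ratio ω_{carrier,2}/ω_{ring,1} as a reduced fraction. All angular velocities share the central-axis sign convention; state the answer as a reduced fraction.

-1537/1320

Stage 1: N_ring = 15 + 2·19 = 53
Stage 1: 15(ω_s−ω_c) = −53(ω_r−ω_c),  ω_c=0, ω_r=1
Stage 1: ω_s = 0 − (53/15)(1−0) = -53/15
  ⇒ ω_s¹/ω_r¹ = -53/15
Stage 2: N_ring = 29 + 2·15 = 59
Stage 2: 29(ω_s−ω_c) = −59(ω_r−ω_c),  ω_r=0, ω_s=1
Stage 2: 29(1−ω_c) = −59(0−ω_c)  ⇒  88ω_c = 29  ⇒  ω_c = 29/88
  ⇒ ω_c²/ω_s² = 29/88
Coupling ω_s² = ω_s¹ ⇒ overall = -53/15 × 29/88 = -1537/1320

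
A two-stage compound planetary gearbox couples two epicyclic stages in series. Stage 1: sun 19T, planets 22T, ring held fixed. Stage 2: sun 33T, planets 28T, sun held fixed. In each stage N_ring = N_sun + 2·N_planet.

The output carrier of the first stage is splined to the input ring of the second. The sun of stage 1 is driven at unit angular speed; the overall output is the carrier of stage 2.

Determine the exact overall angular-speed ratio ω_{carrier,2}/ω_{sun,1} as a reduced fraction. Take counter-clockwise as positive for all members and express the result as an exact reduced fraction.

Stage 1: N_ring = 19 + 2·22 = 63
Stage 1: 19(ω_s−ω_c) = −63(ω_r−ω_c),  ω_r=0, ω_s=1
Stage 1: 19(1−ω_c) = −63(0−ω_c)  ⇒  82ω_c = 19  ⇒  ω_c = 19/82
  ⇒ ω_c¹/ω_s¹ = 19/82
Stage 2: N_ring = 33 + 2·28 = 89
Stage 2: 33(ω_s−ω_c) = −89(ω_r−ω_c),  ω_s=0, ω_r=1
Stage 2: 33(0−ω_c) = −89(1−ω_c)  ⇒  122ω_c = 89  ⇒  ω_c = 89/122
  ⇒ ω_c²/ω_r² = 89/122
Coupling ω_r² = ω_c¹ ⇒ overall = 19/82 × 89/122 = 1691/10004

1691/10004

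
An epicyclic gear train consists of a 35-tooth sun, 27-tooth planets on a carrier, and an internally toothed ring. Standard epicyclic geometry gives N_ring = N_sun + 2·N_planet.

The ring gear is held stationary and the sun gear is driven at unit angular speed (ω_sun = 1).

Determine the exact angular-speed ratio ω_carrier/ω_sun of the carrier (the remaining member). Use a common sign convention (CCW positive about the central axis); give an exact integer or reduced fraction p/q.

N_ring = 35 + 2·27 = 89
35(ω_s−ω_c) = −89(ω_r−ω_c),  ω_r=0, ω_s=1
35(1−ω_c) = −89(0−ω_c)  ⇒  124ω_c = 35  ⇒  ω_c = 35/124
ω_c/ω_s = 35/124

35/124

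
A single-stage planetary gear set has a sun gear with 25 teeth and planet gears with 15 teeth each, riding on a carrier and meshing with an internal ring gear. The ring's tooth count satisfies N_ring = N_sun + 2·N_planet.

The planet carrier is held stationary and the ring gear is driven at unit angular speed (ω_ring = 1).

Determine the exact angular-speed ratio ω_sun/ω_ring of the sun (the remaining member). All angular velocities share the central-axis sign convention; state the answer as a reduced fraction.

-11/5

N_ring = 25 + 2·15 = 55
25(ω_s−ω_c) = −55(ω_r−ω_c),  ω_c=0, ω_r=1
ω_s = 0 − (55/25)(1−0) = -11/5
ω_s/ω_r = -11/5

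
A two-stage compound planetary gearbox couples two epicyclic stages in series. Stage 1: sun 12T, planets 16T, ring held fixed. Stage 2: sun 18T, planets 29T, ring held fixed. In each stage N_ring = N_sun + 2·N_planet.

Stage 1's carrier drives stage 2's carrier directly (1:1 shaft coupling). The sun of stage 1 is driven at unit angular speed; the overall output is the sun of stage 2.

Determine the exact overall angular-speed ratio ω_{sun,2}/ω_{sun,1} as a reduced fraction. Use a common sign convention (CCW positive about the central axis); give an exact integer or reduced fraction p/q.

Stage 1: N_ring = 12 + 2·16 = 44
Stage 1: 12(ω_s−ω_c) = −44(ω_r−ω_c),  ω_r=0, ω_s=1
Stage 1: 12(1−ω_c) = −44(0−ω_c)  ⇒  56ω_c = 12  ⇒  ω_c = 3/14
  ⇒ ω_c¹/ω_s¹ = 3/14
Stage 2: N_ring = 18 + 2·29 = 76
Stage 2: 18(ω_s−ω_c) = −76(ω_r−ω_c),  ω_r=0, ω_c=1
Stage 2: ω_s = 1 − (76/18)(0−1) = 47/9
  ⇒ ω_s²/ω_c² = 47/9
Coupling ω_c² = ω_c¹ ⇒ overall = 3/14 × 47/9 = 47/42

47/42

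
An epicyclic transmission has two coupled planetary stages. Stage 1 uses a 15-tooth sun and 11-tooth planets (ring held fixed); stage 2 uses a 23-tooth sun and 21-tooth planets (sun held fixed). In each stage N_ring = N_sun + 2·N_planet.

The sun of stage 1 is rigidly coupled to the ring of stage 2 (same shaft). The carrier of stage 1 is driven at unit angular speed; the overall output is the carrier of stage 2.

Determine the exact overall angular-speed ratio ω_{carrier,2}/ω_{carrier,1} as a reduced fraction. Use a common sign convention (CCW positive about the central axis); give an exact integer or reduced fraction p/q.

169/66

Stage 1: N_ring = 15 + 2·11 = 37
Stage 1: 15(ω_s−ω_c) = −37(ω_r−ω_c),  ω_r=0, ω_c=1
Stage 1: ω_s = 1 − (37/15)(0−1) = 52/15
  ⇒ ω_s¹/ω_c¹ = 52/15
Stage 2: N_ring = 23 + 2·21 = 65
Stage 2: 23(ω_s−ω_c) = −65(ω_r−ω_c),  ω_s=0, ω_r=1
Stage 2: 23(0−ω_c) = −65(1−ω_c)  ⇒  88ω_c = 65  ⇒  ω_c = 65/88
  ⇒ ω_c²/ω_r² = 65/88
Coupling ω_r² = ω_s¹ ⇒ overall = 52/15 × 65/88 = 169/66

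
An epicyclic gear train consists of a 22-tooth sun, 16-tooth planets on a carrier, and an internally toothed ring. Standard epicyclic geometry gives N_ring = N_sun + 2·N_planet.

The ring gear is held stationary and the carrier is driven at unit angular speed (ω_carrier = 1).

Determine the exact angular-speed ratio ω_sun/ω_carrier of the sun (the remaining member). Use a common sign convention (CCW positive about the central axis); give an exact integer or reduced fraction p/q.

N_ring = 22 + 2·16 = 54
22(ω_s−ω_c) = −54(ω_r−ω_c),  ω_r=0, ω_c=1
ω_s = 1 − (54/22)(0−1) = 38/11
ω_s/ω_c = 38/11

38/11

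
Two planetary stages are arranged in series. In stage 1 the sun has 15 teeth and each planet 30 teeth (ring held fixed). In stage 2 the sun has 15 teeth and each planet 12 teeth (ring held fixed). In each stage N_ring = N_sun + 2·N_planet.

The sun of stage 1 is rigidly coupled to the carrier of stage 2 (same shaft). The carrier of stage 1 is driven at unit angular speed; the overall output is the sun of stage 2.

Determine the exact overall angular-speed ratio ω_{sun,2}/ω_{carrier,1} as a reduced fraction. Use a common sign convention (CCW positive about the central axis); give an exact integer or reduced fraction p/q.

108/5

Stage 1: N_ring = 15 + 2·30 = 75
Stage 1: 15(ω_s−ω_c) = −75(ω_r−ω_c),  ω_r=0, ω_c=1
Stage 1: ω_s = 1 − (75/15)(0−1) = 6
  ⇒ ω_s¹/ω_c¹ = 6
Stage 2: N_ring = 15 + 2·12 = 39
Stage 2: 15(ω_s−ω_c) = −39(ω_r−ω_c),  ω_r=0, ω_c=1
Stage 2: ω_s = 1 − (39/15)(0−1) = 18/5
  ⇒ ω_s²/ω_c² = 18/5
Coupling ω_c² = ω_s¹ ⇒ overall = 6 × 18/5 = 108/5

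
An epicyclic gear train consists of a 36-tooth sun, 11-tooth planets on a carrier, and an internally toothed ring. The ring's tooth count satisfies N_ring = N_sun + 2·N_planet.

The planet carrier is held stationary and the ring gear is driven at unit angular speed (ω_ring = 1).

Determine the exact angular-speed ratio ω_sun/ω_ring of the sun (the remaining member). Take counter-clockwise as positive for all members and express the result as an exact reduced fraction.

-29/18

N_ring = 36 + 2·11 = 58
36(ω_s−ω_c) = −58(ω_r−ω_c),  ω_c=0, ω_r=1
ω_s = 0 − (58/36)(1−0) = -29/18
ω_s/ω_r = -29/18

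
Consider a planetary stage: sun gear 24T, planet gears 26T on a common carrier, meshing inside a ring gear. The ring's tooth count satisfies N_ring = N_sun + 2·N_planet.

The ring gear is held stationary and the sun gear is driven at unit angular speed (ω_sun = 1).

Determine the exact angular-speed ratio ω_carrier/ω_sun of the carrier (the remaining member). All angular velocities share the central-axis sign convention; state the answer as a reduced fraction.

N_ring = 24 + 2·26 = 76
24(ω_s−ω_c) = −76(ω_r−ω_c),  ω_r=0, ω_s=1
24(1−ω_c) = −76(0−ω_c)  ⇒  100ω_c = 24  ⇒  ω_c = 6/25
ω_c/ω_s = 6/25

6/25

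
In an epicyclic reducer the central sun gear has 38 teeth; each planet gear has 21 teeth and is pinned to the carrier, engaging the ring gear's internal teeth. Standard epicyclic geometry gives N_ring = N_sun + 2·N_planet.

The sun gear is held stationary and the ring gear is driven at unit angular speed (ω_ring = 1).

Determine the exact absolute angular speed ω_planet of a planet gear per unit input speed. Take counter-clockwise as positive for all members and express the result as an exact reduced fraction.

40/21

N_ring = 38 + 2·21 = 80
38(ω_s−ω_c) = −80(ω_r−ω_c),  ω_s=0, ω_r=1
38(0−ω_c) = −80(1−ω_c)  ⇒  118ω_c = 80  ⇒  ω_c = 40/59
sun–planet: 38·(0−40/59) = −21·(ω_p−ω_c)  ⇒  ω_p−ω_c = −(38/21)·(-40/59) = 1520/1239
ω_p = 40/59 + 1520/1239 = 40/21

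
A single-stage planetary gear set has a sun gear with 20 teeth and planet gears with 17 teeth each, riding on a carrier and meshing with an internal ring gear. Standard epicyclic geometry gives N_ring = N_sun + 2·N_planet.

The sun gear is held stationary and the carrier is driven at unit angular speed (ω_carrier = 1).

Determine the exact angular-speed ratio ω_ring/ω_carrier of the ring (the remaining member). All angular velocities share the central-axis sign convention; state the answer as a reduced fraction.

N_ring = 20 + 2·17 = 54
20(ω_s−ω_c) = −54(ω_r−ω_c),  ω_s=0, ω_c=1
ω_r = 1 − (20/54)(0−1) = 37/27
ω_r/ω_c = 37/27

37/27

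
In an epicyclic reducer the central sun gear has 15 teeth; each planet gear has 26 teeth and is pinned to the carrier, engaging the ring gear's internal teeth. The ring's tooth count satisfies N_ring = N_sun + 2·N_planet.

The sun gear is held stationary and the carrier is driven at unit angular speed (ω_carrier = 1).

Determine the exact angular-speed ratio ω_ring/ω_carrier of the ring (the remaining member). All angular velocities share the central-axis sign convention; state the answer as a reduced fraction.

82/67

N_ring = 15 + 2·26 = 67
15(ω_s−ω_c) = −67(ω_r−ω_c),  ω_s=0, ω_c=1
ω_r = 1 − (15/67)(0−1) = 82/67
ω_r/ω_c = 82/67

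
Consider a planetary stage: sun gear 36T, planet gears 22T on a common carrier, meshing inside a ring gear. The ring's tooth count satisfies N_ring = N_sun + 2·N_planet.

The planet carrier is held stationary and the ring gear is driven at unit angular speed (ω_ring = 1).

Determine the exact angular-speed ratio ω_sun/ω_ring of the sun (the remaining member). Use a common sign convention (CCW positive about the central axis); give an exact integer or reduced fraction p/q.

-20/9

N_ring = 36 + 2·22 = 80
36(ω_s−ω_c) = −80(ω_r−ω_c),  ω_c=0, ω_r=1
ω_s = 0 − (80/36)(1−0) = -20/9
ω_s/ω_r = -20/9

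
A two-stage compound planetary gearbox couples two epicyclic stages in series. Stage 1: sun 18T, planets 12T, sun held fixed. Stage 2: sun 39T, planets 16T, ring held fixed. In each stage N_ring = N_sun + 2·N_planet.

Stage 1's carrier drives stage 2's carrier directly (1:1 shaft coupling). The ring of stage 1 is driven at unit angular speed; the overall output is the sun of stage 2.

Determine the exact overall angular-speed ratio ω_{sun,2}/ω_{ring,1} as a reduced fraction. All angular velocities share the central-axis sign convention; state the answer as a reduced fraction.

Stage 1: N_ring = 18 + 2·12 = 42
Stage 1: 18(ω_s−ω_c) = −42(ω_r−ω_c),  ω_s=0, ω_r=1
Stage 1: 18(0−ω_c) = −42(1−ω_c)  ⇒  60ω_c = 42  ⇒  ω_c = 7/10
  ⇒ ω_c¹/ω_r¹ = 7/10
Stage 2: N_ring = 39 + 2·16 = 71
Stage 2: 39(ω_s−ω_c) = −71(ω_r−ω_c),  ω_r=0, ω_c=1
Stage 2: ω_s = 1 − (71/39)(0−1) = 110/39
  ⇒ ω_s²/ω_c² = 110/39
Coupling ω_c² = ω_c¹ ⇒ overall = 7/10 × 110/39 = 77/39

77/39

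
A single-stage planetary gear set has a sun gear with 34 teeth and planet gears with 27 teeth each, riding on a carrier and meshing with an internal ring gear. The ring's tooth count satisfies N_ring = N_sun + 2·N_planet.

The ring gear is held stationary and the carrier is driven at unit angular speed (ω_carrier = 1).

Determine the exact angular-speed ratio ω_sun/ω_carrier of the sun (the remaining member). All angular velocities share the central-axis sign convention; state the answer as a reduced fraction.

61/17

N_ring = 34 + 2·27 = 88
34(ω_s−ω_c) = −88(ω_r−ω_c),  ω_r=0, ω_c=1
ω_s = 1 − (88/34)(0−1) = 61/17
ω_s/ω_c = 61/17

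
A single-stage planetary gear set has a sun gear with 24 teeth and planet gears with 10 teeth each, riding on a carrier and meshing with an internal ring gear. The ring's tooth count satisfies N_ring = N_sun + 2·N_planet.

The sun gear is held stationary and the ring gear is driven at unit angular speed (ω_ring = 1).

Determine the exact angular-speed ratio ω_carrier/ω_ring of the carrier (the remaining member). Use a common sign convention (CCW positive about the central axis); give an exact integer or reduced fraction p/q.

N_ring = 24 + 2·10 = 44
24(ω_s−ω_c) = −44(ω_r−ω_c),  ω_s=0, ω_r=1
24(0−ω_c) = −44(1−ω_c)  ⇒  68ω_c = 44  ⇒  ω_c = 11/17
ω_c/ω_r = 11/17

11/17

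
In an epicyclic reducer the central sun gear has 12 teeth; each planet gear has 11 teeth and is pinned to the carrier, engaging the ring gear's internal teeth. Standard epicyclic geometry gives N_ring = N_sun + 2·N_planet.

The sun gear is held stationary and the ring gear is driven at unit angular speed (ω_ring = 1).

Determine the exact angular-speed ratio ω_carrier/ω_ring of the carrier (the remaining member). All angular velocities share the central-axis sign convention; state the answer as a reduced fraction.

17/23

N_ring = 12 + 2·11 = 34
12(ω_s−ω_c) = −34(ω_r−ω_c),  ω_s=0, ω_r=1
12(0−ω_c) = −34(1−ω_c)  ⇒  46ω_c = 34  ⇒  ω_c = 17/23
ω_c/ω_r = 17/23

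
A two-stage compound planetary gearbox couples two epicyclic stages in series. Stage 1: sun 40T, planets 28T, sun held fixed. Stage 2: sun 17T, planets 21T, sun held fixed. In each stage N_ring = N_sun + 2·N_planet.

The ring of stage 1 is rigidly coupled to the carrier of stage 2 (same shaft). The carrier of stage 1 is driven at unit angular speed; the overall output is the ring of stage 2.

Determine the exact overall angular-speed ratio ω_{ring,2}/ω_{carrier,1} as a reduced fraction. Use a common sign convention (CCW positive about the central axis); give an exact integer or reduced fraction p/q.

Stage 1: N_ring = 40 + 2·28 = 96
Stage 1: 40(ω_s−ω_c) = −96(ω_r−ω_c),  ω_s=0, ω_c=1
Stage 1: ω_r = 1 − (40/96)(0−1) = 17/12
  ⇒ ω_r¹/ω_c¹ = 17/12
Stage 2: N_ring = 17 + 2·21 = 59
Stage 2: 17(ω_s−ω_c) = −59(ω_r−ω_c),  ω_s=0, ω_c=1
Stage 2: ω_r = 1 − (17/59)(0−1) = 76/59
  ⇒ ω_r²/ω_c² = 76/59
Coupling ω_c² = ω_r¹ ⇒ overall = 17/12 × 76/59 = 323/177

323/177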